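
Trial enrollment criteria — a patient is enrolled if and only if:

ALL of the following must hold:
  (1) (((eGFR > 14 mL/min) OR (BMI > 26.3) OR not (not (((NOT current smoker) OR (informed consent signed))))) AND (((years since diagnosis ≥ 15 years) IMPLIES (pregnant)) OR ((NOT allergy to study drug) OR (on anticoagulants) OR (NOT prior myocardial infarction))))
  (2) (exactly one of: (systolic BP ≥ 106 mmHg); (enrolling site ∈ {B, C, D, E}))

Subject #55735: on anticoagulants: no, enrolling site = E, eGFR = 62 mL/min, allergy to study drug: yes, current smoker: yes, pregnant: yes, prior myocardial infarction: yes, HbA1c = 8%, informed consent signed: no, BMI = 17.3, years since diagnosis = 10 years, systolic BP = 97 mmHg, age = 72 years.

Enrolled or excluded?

Atomic conditions:
  eGFR > 14 mL/min: 62 > 14 is true
  BMI > 26.3: 17.3 > 26.3 is false
  NOT current smoker: yes → false
  informed consent signed: no → false
  years since diagnosis ≥ 15 years: 10 ≥ 15 is false
  pregnant: yes → true
  NOT allergy to study drug: yes → false
  on anticoagulants: no → false
  NOT prior myocardial infarction: yes → false
  systolic BP ≥ 106 mmHg: 97 ≥ 106 is false
  enrolling site ∈ {B, C, D, E}: E is in the set → true
Combine:
[1.1.3.1.1] false OR false = false
[1.1.3.1] NOT false = true
[1.1.3] NOT true = false
[1.1] true OR false OR false = true
[1.2.1] false → true (antecedent false ⇒ implication holds) = true
[1.2.2] false OR false OR false = false
[1.2] true OR false = true
[1] true AND true = true
[2] exactly-one(false, true) = true
[root] true AND true = true
Overall: true → enrolled

Enrolled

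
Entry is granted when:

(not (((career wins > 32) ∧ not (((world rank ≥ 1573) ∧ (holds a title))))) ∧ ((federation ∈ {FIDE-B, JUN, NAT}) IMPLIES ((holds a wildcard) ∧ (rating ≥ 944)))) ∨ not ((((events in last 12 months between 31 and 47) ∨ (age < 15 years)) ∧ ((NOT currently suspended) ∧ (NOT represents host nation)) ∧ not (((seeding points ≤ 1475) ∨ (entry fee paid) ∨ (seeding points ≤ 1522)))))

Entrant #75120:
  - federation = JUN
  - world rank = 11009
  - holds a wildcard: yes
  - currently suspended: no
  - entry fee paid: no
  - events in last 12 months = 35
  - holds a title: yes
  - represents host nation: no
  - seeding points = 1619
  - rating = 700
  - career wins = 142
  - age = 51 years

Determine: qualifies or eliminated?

Atomic conditions:
  career wins > 32: 142 > 32 is true
  world rank ≥ 1573: 11009 ≥ 1573 is true
  holds a title: yes → true
  federation ∈ {FIDE-B, JUN, NAT}: JUN is in the set → true
  holds a wildcard: yes → true
  rating ≥ 944: 700 ≥ 944 is false
  events in last 12 months between 31 and 47: 35 in [31, 47] is true
  age < 15 years: 51 < 15 is false
  NOT currently suspended: no → true
  NOT represents host nation: no → true
  seeding points ≤ 1475: 1619 ≤ 1475 is false
  entry fee paid: no → false
  seeding points ≤ 1522: 1619 ≤ 1522 is false
Combine:
[1.1.1.2.1] true AND true = true
[1.1.1.2] NOT true = false
[1.1.1] true AND false = false
[1.1] NOT false = true
[1.2.2] true AND false = false
[1.2] true → false = false
[1] true AND false = false
[2.1.1] true OR false = true
[2.1.2] true AND true = true
[2.1.3.1] false OR false OR false = false
[2.1.3] NOT false = true
[2.1] true AND true AND true = true
[2] NOT true = false
[root] false OR false = false
Overall: false → eliminated

Eliminated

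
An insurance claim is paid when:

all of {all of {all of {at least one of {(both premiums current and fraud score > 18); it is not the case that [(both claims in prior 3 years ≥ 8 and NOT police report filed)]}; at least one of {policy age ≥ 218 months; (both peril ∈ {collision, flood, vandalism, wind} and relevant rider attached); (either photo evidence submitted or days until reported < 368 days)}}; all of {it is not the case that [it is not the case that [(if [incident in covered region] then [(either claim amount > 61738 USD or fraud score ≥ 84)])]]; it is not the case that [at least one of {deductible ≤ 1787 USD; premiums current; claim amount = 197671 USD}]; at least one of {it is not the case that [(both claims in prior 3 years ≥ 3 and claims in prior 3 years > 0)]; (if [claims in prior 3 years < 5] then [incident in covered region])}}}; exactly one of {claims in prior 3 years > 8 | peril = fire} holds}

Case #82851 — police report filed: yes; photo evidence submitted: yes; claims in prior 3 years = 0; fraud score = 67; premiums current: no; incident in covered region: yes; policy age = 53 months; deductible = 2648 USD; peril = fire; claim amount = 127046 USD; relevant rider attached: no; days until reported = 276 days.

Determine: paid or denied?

Paid

Atomic conditions:
  premiums current: no → false
  fraud score > 18: 67 > 18 is true
  claims in prior 3 years ≥ 8: 0 ≥ 8 is false
  NOT police report filed: yes → false
  policy age ≥ 218 months: 53 ≥ 218 is false
  peril ∈ {collision, flood, vandalism, wind}: fire is not in the set → false
  relevant rider attached: no → false
  photo evidence submitted: yes → true
  days until reported < 368 days: 276 < 368 is true
  incident in covered region: yes → true
  claim amount > 61738 USD: 127046 > 61738 is true
  fraud score ≥ 84: 67 ≥ 84 is false
  deductible ≤ 1787 USD: 2648 ≤ 1787 is false
  claim amount = 197671 USD: 127046 == 197671 is false
  claims in prior 3 years ≥ 3: 0 ≥ 3 is false
  claims in prior 3 years > 0: 0 > 0 is false
  claims in prior 3 years < 5: 0 < 5 is true
  claims in prior 3 years > 8: 0 > 8 is false
  peril = fire: fire == fire is true
Combine:
[1.1.1.1] false AND true = false
[1.1.1.2.1] false AND false = false
[1.1.1.2] NOT false = true
[1.1.1] false OR true = true
[1.1.2.2] false AND false = false
[1.1.2.3] true OR true = true
[1.1.2] false OR false OR true = true
[1.1] true AND true = true
[1.2.1.1.1.2] true OR false = true
[1.2.1.1.1] true → true = true
[1.2.1.1] NOT true = false
[1.2.1] NOT false = true
[1.2.2.1] false OR false OR false = false
[1.2.2] NOT false = true
[1.2.3.1.1] false AND false = false
[1.2.3.1] NOT false = true
[1.2.3.2] true → true = true
[1.2.3] true OR true = true
[1.2] true AND true AND true = true
[1] true AND true = true
[2] exactly-one(false, true) = true
[root] true AND true = true
Overall: true → paid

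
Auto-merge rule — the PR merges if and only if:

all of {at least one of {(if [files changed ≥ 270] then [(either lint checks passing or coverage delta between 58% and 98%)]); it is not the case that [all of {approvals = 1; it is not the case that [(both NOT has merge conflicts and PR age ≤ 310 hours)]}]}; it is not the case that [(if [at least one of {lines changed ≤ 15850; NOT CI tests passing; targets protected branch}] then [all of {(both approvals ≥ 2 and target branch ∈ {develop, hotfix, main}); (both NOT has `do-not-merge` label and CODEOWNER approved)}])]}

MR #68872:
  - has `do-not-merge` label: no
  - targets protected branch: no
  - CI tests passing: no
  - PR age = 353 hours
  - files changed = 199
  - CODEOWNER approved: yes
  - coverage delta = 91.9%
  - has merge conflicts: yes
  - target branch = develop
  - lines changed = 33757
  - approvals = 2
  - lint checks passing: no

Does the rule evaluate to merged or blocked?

Blocked

Atomic conditions:
  files changed ≥ 270: 199 ≥ 270 is false
  lint checks passing: no → false
  coverage delta between 58% and 98%: 91.9 in [58, 98] is true
  approvals = 1: 2 == 1 is false
  NOT has merge conflicts: yes → false
  PR age ≤ 310 hours: 353 ≤ 310 is false
  lines changed ≤ 15850: 33757 ≤ 15850 is false
  NOT CI tests passing: no → true
  targets protected branch: no → false
  approvals ≥ 2: 2 ≥ 2 is true
  target branch ∈ {develop, hotfix, main}: develop is in the set → true
  NOT has `do-not-merge` label: no → true
  CODEOWNER approved: yes → true
Combine:
[1.1.2] false OR true = true
[1.1] false → true (antecedent false ⇒ implication holds) = true
[1.2.1.2.1] false AND false = false
[1.2.1.2] NOT false = true
[1.2.1] false AND true = false
[1.2] NOT false = true
[1] true OR true = true
[2.1.1] false OR true OR false = true
[2.1.2.1] true AND true = true
[2.1.2.2] true AND true = true
[2.1.2] true AND true = true
[2.1] true → true = true
[2] NOT true = false
[root] true AND false = false
Overall: false → blocked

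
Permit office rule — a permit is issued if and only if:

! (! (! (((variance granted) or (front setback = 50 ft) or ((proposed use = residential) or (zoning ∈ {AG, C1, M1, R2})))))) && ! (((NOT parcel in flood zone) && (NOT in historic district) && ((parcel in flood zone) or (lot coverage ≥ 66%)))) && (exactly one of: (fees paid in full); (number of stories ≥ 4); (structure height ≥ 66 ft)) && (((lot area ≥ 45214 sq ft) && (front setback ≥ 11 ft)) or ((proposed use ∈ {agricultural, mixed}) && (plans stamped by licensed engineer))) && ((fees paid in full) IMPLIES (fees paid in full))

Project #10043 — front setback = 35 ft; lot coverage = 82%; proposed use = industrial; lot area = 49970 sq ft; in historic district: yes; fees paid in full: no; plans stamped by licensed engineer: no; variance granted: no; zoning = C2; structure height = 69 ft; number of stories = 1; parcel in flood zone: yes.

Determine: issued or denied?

Atomic conditions:
  variance granted: no → false
  front setback = 50 ft: 35 == 50 is false
  proposed use = residential: industrial == residential is false
  zoning ∈ {AG, C1, M1, R2}: C2 is not in the set → false
  NOT parcel in flood zone: yes → false
  NOT in historic district: yes → false
  parcel in flood zone: yes → true
  lot coverage ≥ 66%: 82 ≥ 66 is true
  fees paid in full: no → false
  number of stories ≥ 4: 1 ≥ 4 is false
  structure height ≥ 66 ft: 69 ≥ 66 is true
  lot area ≥ 45214 sq ft: 49970 ≥ 45214 is true
  front setback ≥ 11 ft: 35 ≥ 11 is true
  proposed use ∈ {agricultural, mixed}: industrial is not in the set → false
  plans stamped by licensed engineer: no → false
Combine:
[1.1.1.1.3] false OR false = false
[1.1.1.1] false OR false OR false = false
[1.1.1] NOT false = true
[1.1] NOT true = false
[1] NOT false = true
[2.1.3] true OR true = true
[2.1] false AND false AND true = false
[2] NOT false = true
[3] exactly-one(false, false, true) = true
[4.1] true AND true = true
[4.2] false AND false = false
[4] true OR false = true
[5] false → false (antecedent false ⇒ implication holds) = true
[root] true AND true AND true AND true AND true = true
Overall: true → issued

Issued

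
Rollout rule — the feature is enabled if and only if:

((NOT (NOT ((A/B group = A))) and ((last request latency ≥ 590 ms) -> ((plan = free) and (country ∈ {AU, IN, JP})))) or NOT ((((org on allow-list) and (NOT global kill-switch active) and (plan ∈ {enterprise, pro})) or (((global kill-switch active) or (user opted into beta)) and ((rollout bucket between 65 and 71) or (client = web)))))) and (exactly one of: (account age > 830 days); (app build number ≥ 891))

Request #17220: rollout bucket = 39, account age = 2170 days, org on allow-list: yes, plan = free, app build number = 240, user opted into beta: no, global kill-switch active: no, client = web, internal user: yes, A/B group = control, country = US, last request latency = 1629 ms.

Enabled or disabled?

Atomic conditions:
  A/B group = A: control == A is false
  last request latency ≥ 590 ms: 1629 ≥ 590 is true
  plan = free: free == free is true
  country ∈ {AU, IN, JP}: US is not in the set → false
  org on allow-list: yes → true
  NOT global kill-switch active: no → true
  plan ∈ {enterprise, pro}: free is not in the set → false
  global kill-switch active: no → false
  user opted into beta: no → false
  rollout bucket between 65 and 71: 39 in [65, 71] is false
  client = web: web == web is true
  account age > 830 days: 2170 > 830 is true
  app build number ≥ 891: 240 ≥ 891 is false
Combine:
[1.1.1.1] NOT false = true
[1.1.1] NOT true = false
[1.1.2.2] true AND false = false
[1.1.2] true → false = false
[1.1] false AND false = false
[1.2.1.1] true AND true AND false = false
[1.2.1.2.1] false OR false = false
[1.2.1.2.2] false OR true = true
[1.2.1.2] false AND true = false
[1.2.1] false OR false = false
[1.2] NOT false = true
[1] false OR true = true
[2] exactly-one(true, false) = true
[root] true AND true = true
Overall: true → enabled

Enabled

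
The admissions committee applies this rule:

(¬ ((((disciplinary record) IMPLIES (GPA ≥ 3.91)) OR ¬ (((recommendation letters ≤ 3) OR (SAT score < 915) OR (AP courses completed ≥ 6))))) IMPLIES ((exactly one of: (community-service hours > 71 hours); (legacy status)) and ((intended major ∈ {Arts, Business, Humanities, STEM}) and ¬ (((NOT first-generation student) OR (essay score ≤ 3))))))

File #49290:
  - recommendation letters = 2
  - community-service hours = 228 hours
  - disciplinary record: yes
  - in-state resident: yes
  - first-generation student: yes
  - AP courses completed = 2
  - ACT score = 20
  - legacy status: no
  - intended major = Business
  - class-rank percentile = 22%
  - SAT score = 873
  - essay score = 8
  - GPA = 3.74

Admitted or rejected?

Admitted

Atomic conditions:
  disciplinary record: yes → true
  GPA ≥ 3.91: 3.74 ≥ 3.91 is false
  recommendation letters ≤ 3: 2 ≤ 3 is true
  SAT score < 915: 873 < 915 is true
  AP courses completed ≥ 6: 2 ≥ 6 is false
  community-service hours > 71 hours: 228 > 71 is true
  legacy status: no → false
  intended major ∈ {Arts, Business, Humanities, STEM}: Business is in the set → true
  NOT first-generation student: yes → false
  essay score ≤ 3: 8 ≤ 3 is false
Combine:
[1.1.1] true → false = false
[1.1.2.1] true OR true OR false = true
[1.1.2] NOT true = false
[1.1] false OR false = false
[1] NOT false = true
[2.1] exactly-one(true, false) = true
[2.2.2.1] false OR false = false
[2.2.2] NOT false = true
[2.2] true AND true = true
[2] true AND true = true
[root] true → true = true
Overall: true → admitted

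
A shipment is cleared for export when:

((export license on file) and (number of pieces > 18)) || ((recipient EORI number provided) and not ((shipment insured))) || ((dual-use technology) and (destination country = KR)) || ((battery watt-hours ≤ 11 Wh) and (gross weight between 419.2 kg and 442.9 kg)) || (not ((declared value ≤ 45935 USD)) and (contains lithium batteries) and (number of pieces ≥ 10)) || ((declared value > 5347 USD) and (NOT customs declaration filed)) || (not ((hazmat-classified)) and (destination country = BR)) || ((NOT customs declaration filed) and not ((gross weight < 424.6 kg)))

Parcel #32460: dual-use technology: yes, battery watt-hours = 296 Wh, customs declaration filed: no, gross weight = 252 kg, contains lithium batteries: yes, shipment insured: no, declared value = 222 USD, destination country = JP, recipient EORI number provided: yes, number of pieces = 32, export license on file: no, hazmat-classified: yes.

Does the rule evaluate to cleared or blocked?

Cleared

Atomic conditions:
  export license on file: no → false
  number of pieces > 18: 32 > 18 is true
  recipient EORI number provided: yes → true
  shipment insured: no → false
  dual-use technology: yes → true
  destination country = KR: JP == KR is false
  battery watt-hours ≤ 11 Wh: 296 ≤ 11 is false
  gross weight between 419.2 kg and 442.9 kg: 252 in [419.2, 442.9] is false
  declared value ≤ 45935 USD: 222 ≤ 45935 is true
  contains lithium batteries: yes → true
  number of pieces ≥ 10: 32 ≥ 10 is true
  declared value > 5347 USD: 222 > 5347 is false
  NOT customs declaration filed: no → true
  hazmat-classified: yes → true
  destination country = BR: JP == BR is false
  gross weight < 424.6 kg: 252 < 424.6 is true
Combine:
[1] false AND true = false
[2.2] NOT false = true
[2] true AND true = true
[3] true AND false = false
[4] false AND false = false
[5.1] NOT true = false
[5] false AND true AND true = false
[6] false AND true = false
[7.1] NOT true = false
[7] false AND false = false
[8.2] NOT true = false
[8] true AND false = false
[root] false OR true OR false OR false OR false OR false OR false OR false = true
Overall: true → cleared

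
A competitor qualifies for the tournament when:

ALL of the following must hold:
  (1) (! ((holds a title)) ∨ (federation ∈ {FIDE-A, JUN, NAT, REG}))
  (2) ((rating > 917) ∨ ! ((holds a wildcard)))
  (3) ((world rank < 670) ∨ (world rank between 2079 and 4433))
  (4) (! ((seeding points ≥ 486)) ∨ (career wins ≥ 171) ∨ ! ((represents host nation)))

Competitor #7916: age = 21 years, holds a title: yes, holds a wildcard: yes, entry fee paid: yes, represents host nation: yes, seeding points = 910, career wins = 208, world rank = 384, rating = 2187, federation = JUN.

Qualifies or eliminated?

Atomic conditions:
  holds a title: yes → true
  federation ∈ {FIDE-A, JUN, NAT, REG}: JUN is in the set → true
  rating > 917: 2187 > 917 is true
  holds a wildcard: yes → true
  world rank < 670: 384 < 670 is true
  world rank between 2079 and 4433: 384 in [2079, 4433] is false
  seeding points ≥ 486: 910 ≥ 486 is true
  career wins ≥ 171: 208 ≥ 171 is true
  represents host nation: yes → true
Combine:
[1.1] NOT true = false
[1] false OR true = true
[2.2] NOT true = false
[2] true OR false = true
[3] true OR false = true
[4.1] NOT true = false
[4.3] NOT true = false
[4] false OR true OR false = true
[root] true AND true AND true AND true = true
Overall: true → qualifies

Qualifies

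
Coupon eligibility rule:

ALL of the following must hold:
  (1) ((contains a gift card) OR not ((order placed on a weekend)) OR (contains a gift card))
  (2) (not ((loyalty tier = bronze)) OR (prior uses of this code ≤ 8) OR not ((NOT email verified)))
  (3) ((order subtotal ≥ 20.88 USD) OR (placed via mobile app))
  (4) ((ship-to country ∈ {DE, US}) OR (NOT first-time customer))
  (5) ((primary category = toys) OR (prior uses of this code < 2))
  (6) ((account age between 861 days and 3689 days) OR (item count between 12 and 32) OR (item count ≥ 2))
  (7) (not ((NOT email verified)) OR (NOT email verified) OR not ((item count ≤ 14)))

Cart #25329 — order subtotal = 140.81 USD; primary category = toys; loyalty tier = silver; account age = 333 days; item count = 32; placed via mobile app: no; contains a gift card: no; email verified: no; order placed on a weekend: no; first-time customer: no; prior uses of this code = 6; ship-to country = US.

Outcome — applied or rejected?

Applied

Atomic conditions:
  contains a gift card: no → false
  order placed on a weekend: no → false
  loyalty tier = bronze: silver == bronze is false
  prior uses of this code ≤ 8: 6 ≤ 8 is true
  NOT email verified: no → true
  order subtotal ≥ 20.88 USD: 140.81 ≥ 20.88 is true
  placed via mobile app: no → false
  ship-to country ∈ {DE, US}: US is in the set → true
  NOT first-time customer: no → true
  primary category = toys: toys == toys is true
  prior uses of this code < 2: 6 < 2 is false
  account age between 861 days and 3689 days: 333 in [861, 3689] is false
  item count between 12 and 32: 32 in [12, 32] is true
  item count ≥ 2: 32 ≥ 2 is true
  item count ≤ 14: 32 ≤ 14 is false
Combine:
[1.2] NOT false = true
[1] false OR true OR false = true
[2.1] NOT false = true
[2.3] NOT true = false
[2] true OR true OR false = true
[3] true OR false = true
[4] true OR true = true
[5] true OR false = true
[6] false OR true OR true = true
[7.1] NOT true = false
[7.3] NOT false = true
[7] false OR true OR true = true
[root] true AND true AND true AND true AND true AND true AND true = true
Overall: true → applied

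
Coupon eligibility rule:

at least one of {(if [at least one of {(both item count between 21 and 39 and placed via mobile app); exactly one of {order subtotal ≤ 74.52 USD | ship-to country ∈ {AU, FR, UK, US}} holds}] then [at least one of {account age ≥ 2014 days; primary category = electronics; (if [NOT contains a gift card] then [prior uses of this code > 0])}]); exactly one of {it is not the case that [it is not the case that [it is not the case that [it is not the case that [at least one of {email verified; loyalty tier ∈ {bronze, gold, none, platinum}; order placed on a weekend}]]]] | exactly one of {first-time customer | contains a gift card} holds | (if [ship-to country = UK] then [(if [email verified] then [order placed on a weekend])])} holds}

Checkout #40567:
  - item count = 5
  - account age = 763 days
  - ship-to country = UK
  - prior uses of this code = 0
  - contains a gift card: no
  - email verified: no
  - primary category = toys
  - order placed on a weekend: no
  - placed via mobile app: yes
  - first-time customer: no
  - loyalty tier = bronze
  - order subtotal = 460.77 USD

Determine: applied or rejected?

Atomic conditions:
  item count between 21 and 39: 5 in [21, 39] is false
  placed via mobile app: yes → true
  order subtotal ≤ 74.52 USD: 460.77 ≤ 74.52 is false
  ship-to country ∈ {AU, FR, UK, US}: UK is in the set → true
  account age ≥ 2014 days: 763 ≥ 2014 is false
  primary category = electronics: toys == electronics is false
  NOT contains a gift card: no → true
  prior uses of this code > 0: 0 > 0 is false
  email verified: no → false
  loyalty tier ∈ {bronze, gold, none, platinum}: bronze is in the set → true
  order placed on a weekend: no → false
  first-time customer: no → false
  contains a gift card: no → false
  ship-to country = UK: UK == UK is true
Combine:
[1.1.1] false AND true = false
[1.1.2] exactly-one(false, true) = true
[1.1] false OR true = true
[1.2.3] true → false = false
[1.2] false OR false OR false = false
[1] true → false = false
[2.1.1.1.1.1] false OR true OR false = true
[2.1.1.1.1] NOT true = false
[2.1.1.1] NOT false = true
[2.1.1] NOT true = false
[2.1] NOT false = true
[2.2] exactly-one(false, false) = false
[2.3.2] false → false (antecedent false ⇒ implication holds) = true
[2.3] true → true = true
[2] exactly-one(true, false, true) = false
[root] false OR false = false
Overall: false → rejected

Rejected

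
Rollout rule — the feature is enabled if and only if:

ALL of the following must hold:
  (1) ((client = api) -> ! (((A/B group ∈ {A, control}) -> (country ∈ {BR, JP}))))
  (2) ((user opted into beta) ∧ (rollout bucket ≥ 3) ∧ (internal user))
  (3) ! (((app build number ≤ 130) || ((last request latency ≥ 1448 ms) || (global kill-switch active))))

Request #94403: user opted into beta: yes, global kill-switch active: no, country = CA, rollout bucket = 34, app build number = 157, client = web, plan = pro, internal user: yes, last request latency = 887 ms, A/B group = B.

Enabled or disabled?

Enabled

Atomic conditions:
  client = api: web == api is false
  A/B group ∈ {A, control}: B is not in the set → false
  country ∈ {BR, JP}: CA is not in the set → false
  user opted into beta: yes → true
  rollout bucket ≥ 3: 34 ≥ 3 is true
  internal user: yes → true
  app build number ≤ 130: 157 ≤ 130 is false
  last request latency ≥ 1448 ms: 887 ≥ 1448 is false
  global kill-switch active: no → false
Combine:
[1.2.1] false → false (antecedent false ⇒ implication holds) = true
[1.2] NOT true = false
[1] false → false (antecedent false ⇒ implication holds) = true
[2] true AND true AND true = true
[3.1.2] false OR false = false
[3.1] false OR false = false
[3] NOT false = true
[root] true AND true AND true = true
Overall: true → enabled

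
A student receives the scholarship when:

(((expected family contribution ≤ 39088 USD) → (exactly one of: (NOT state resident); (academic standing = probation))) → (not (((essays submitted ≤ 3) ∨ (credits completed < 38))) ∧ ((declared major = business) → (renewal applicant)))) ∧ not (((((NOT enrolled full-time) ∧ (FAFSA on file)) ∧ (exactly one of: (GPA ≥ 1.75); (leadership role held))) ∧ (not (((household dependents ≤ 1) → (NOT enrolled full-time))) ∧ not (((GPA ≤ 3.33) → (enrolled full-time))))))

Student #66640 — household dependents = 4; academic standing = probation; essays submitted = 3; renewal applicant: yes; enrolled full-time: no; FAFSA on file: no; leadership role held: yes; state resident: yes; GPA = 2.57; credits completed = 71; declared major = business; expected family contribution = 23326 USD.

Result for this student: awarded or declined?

Atomic conditions:
  expected family contribution ≤ 39088 USD: 23326 ≤ 39088 is true
  NOT state resident: yes → false
  academic standing = probation: probation == probation is true
  essays submitted ≤ 3: 3 ≤ 3 is true
  credits completed < 38: 71 < 38 is false
  declared major = business: business == business is true
  renewal applicant: yes → true
  NOT enrolled full-time: no → true
  FAFSA on file: no → false
  GPA ≥ 1.75: 2.57 ≥ 1.75 is true
  leadership role held: yes → true
  household dependents ≤ 1: 4 ≤ 1 is false
  GPA ≤ 3.33: 2.57 ≤ 3.33 is true
  enrolled full-time: no → false
Combine:
[1.1.2] exactly-one(false, true) = true
[1.1] true → true = true
[1.2.1.1] true OR false = true
[1.2.1] NOT true = false
[1.2.2] true → true = true
[1.2] false AND true = false
[1] true → false = false
[2.1.1.1] true AND false = false
[2.1.1.2] exactly-one(true, true) = false
[2.1.1] false AND false = false
[2.1.2.1.1] false → true (antecedent false ⇒ implication holds) = true
[2.1.2.1] NOT true = false
[2.1.2.2.1] true → false = false
[2.1.2.2] NOT false = true
[2.1.2] false AND true = false
[2.1] false AND false = false
[2] NOT false = true
[root] false AND true = false
Overall: false → declined

Declined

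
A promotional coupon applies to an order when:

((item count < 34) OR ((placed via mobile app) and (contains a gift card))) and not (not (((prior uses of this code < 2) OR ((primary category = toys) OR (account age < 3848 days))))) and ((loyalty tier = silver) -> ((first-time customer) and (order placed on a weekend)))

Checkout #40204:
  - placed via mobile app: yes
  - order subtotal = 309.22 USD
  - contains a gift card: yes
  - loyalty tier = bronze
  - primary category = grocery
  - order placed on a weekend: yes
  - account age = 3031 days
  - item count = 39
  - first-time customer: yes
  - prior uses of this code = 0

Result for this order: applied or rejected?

Applied

Atomic conditions:
  item count < 34: 39 < 34 is false
  placed via mobile app: yes → true
  contains a gift card: yes → true
  prior uses of this code < 2: 0 < 2 is true
  primary category = toys: grocery == toys is false
  account age < 3848 days: 3031 < 3848 is true
  loyalty tier = silver: bronze == silver is false
  first-time customer: yes → true
  order placed on a weekend: yes → true
Combine:
[1.2] true AND true = true
[1] false OR true = true
[2.1.1.2] false OR true = true
[2.1.1] true OR true = true
[2.1] NOT true = false
[2] NOT false = true
[3.2] true AND true = true
[3] false → true (antecedent false ⇒ implication holds) = true
[root] true AND true AND true = true
Overall: true → applied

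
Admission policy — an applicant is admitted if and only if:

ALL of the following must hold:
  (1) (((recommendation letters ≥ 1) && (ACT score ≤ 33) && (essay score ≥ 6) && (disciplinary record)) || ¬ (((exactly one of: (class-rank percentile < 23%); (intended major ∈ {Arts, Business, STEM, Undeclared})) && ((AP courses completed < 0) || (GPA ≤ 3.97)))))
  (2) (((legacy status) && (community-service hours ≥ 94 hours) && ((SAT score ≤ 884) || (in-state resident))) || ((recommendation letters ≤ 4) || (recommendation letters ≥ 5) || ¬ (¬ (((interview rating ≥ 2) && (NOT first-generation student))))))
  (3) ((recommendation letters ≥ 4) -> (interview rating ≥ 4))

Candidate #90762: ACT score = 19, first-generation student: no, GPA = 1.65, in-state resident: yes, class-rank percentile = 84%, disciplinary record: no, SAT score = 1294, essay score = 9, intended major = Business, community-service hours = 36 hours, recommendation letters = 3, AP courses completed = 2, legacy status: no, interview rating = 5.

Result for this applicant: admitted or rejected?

Rejected

Atomic conditions:
  recommendation letters ≥ 1: 3 ≥ 1 is true
  ACT score ≤ 33: 19 ≤ 33 is true
  essay score ≥ 6: 9 ≥ 6 is true
  disciplinary record: no → false
  class-rank percentile < 23%: 84 < 23 is false
  intended major ∈ {Arts, Business, STEM, Undeclared}: Business is in the set → true
  AP courses completed < 0: 2 < 0 is false
  GPA ≤ 3.97: 1.65 ≤ 3.97 is true
  legacy status: no → false
  community-service hours ≥ 94 hours: 36 ≥ 94 is false
  SAT score ≤ 884: 1294 ≤ 884 is false
  in-state resident: yes → true
  recommendation letters ≤ 4: 3 ≤ 4 is true
  recommendation letters ≥ 5: 3 ≥ 5 is false
  interview rating ≥ 2: 5 ≥ 2 is true
  NOT first-generation student: no → true
  recommendation letters ≥ 4: 3 ≥ 4 is false
  interview rating ≥ 4: 5 ≥ 4 is true
Combine:
[1.1] true AND true AND true AND false = false
[1.2.1.1] exactly-one(false, true) = true
[1.2.1.2] false OR true = true
[1.2.1] true AND true = true
[1.2] NOT true = false
[1] false OR false = false
[2.1.3] false OR true = true
[2.1] false AND false AND true = false
[2.2.3.1.1] true AND true = true
[2.2.3.1] NOT true = false
[2.2.3] NOT false = true
[2.2] true OR false OR true = true
[2] false OR true = true
[3] false → true (antecedent false ⇒ implication holds) = true
[root] false AND true AND true = false
Overall: false → rejected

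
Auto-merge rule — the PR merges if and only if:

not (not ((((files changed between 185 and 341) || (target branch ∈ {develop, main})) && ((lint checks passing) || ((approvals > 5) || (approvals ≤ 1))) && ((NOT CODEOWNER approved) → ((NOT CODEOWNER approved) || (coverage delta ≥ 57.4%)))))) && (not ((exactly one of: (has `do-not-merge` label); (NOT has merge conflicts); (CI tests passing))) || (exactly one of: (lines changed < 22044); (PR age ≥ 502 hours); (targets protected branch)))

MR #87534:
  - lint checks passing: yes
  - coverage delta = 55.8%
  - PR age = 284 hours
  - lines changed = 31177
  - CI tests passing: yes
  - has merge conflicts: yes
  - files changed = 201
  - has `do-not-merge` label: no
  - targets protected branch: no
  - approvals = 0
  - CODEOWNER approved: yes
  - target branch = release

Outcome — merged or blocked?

Blocked

Atomic conditions:
  files changed between 185 and 341: 201 in [185, 341] is true
  target branch ∈ {develop, main}: release is not in the set → false
  lint checks passing: yes → true
  approvals > 5: 0 > 5 is false
  approvals ≤ 1: 0 ≤ 1 is true
  NOT CODEOWNER approved: yes → false
  coverage delta ≥ 57.4%: 55.8 ≥ 57.4 is false
  has `do-not-merge` label: no → false
  NOT has merge conflicts: yes → false
  CI tests passing: yes → true
  lines changed < 22044: 31177 < 22044 is false
  PR age ≥ 502 hours: 284 ≥ 502 is false
  targets protected branch: no → false
Combine:
[1.1.1.1] true OR false = true
[1.1.1.2.2] false OR true = true
[1.1.1.2] true OR true = true
[1.1.1.3.2] false OR false = false
[1.1.1.3] false → false (antecedent false ⇒ implication holds) = true
[1.1.1] true AND true AND true = true
[1.1] NOT true = false
[1] NOT false = true
[2.1.1] exactly-one(false, false, true) = true
[2.1] NOT true = false
[2.2] exactly-one(false, false, false) = false
[2] false OR false = false
[root] true AND false = false
Overall: false → blocked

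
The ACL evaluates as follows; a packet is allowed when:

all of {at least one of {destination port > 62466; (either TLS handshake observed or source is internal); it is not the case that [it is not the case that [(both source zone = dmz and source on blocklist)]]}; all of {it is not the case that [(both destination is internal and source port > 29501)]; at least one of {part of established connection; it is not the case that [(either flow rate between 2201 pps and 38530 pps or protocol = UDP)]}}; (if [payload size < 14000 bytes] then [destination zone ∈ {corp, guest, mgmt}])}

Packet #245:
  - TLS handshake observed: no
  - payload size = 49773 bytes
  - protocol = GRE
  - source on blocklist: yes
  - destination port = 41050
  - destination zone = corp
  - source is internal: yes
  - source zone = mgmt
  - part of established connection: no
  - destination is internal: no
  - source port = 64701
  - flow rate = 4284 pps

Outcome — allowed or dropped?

Dropped

Atomic conditions:
  destination port > 62466: 41050 > 62466 is false
  TLS handshake observed: no → false
  source is internal: yes → true
  source zone = dmz: mgmt == dmz is false
  source on blocklist: yes → true
  destination is internal: no → false
  source port > 29501: 64701 > 29501 is true
  part of established connection: no → false
  flow rate between 2201 pps and 38530 pps: 4284 in [2201, 38530] is true
  protocol = UDP: GRE == UDP is false
  payload size < 14000 bytes: 49773 < 14000 is false
  destination zone ∈ {corp, guest, mgmt}: corp is in the set → true
Combine:
[1.2] false OR true = true
[1.3.1.1] false AND true = false
[1.3.1] NOT false = true
[1.3] NOT true = false
[1] false OR true OR false = true
[2.1.1] false AND true = false
[2.1] NOT false = true
[2.2.2.1] true OR false = true
[2.2.2] NOT true = false
[2.2] false OR false = false
[2] true AND false = false
[3] false → true (antecedent false ⇒ implication holds) = true
[root] true AND false AND true = false
Overall: false → dropped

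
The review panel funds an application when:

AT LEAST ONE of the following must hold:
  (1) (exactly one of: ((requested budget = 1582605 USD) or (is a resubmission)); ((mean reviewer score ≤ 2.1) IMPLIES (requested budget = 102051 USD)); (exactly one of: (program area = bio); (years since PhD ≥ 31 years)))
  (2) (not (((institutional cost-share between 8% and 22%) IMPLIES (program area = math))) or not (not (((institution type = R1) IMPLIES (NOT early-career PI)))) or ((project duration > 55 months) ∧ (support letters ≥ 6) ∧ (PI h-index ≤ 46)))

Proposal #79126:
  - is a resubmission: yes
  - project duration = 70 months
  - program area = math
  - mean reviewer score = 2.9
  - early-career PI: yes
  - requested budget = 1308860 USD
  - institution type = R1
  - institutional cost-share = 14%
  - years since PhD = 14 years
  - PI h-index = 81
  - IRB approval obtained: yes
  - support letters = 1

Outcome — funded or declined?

Declined

Atomic conditions:
  requested budget = 1582605 USD: 1308860 == 1582605 is false
  is a resubmission: yes → true
  mean reviewer score ≤ 2.1: 2.9 ≤ 2.1 is false
  requested budget = 102051 USD: 1308860 == 102051 is false
  program area = bio: math == bio is false
  years since PhD ≥ 31 years: 14 ≥ 31 is false
  institutional cost-share between 8% and 22%: 14 in [8, 22] is true
  program area = math: math == math is true
  institution type = R1: R1 == R1 is true
  NOT early-career PI: yes → false
  project duration > 55 months: 70 > 55 is true
  support letters ≥ 6: 1 ≥ 6 is false
  PI h-index ≤ 46: 81 ≤ 46 is false
Combine:
[1.1] false OR true = true
[1.2] false → false (antecedent false ⇒ implication holds) = true
[1.3] exactly-one(false, false) = false
[1] exactly-one(true, true, false) = false
[2.1.1] true → true = true
[2.1] NOT true = false
[2.2.1.1] true → false = false
[2.2.1] NOT false = true
[2.2] NOT true = false
[2.3] true AND false AND false = false
[2] false OR false OR false = false
[root] false OR false = false
Overall: false → declined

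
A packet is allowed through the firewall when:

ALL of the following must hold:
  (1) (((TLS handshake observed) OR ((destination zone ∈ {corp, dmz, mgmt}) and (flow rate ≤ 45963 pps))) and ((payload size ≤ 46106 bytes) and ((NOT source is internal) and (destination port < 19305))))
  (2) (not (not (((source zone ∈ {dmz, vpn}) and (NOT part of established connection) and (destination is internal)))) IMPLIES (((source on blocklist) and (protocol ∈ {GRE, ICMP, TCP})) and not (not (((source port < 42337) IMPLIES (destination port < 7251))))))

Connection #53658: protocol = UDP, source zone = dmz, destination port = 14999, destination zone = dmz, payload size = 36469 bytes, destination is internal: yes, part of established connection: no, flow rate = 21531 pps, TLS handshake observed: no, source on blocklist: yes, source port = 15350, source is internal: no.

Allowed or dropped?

Dropped

Atomic conditions:
  TLS handshake observed: no → false
  destination zone ∈ {corp, dmz, mgmt}: dmz is in the set → true
  flow rate ≤ 45963 pps: 21531 ≤ 45963 is true
  payload size ≤ 46106 bytes: 36469 ≤ 46106 is true
  NOT source is internal: no → true
  destination port < 19305: 14999 < 19305 is true
  source zone ∈ {dmz, vpn}: dmz is in the set → true
  NOT part of established connection: no → true
  destination is internal: yes → true
  source on blocklist: yes → true
  protocol ∈ {GRE, ICMP, TCP}: UDP is not in the set → false
  source port < 42337: 15350 < 42337 is true
  destination port < 7251: 14999 < 7251 is false
Combine:
[1.1.2] true AND true = true
[1.1] false OR true = true
[1.2.2] true AND true = true
[1.2] true AND true = true
[1] true AND true = true
[2.1.1.1] true AND true AND true = true
[2.1.1] NOT true = false
[2.1] NOT false = true
[2.2.1] true AND false = false
[2.2.2.1.1] true → false = false
[2.2.2.1] NOT false = true
[2.2.2] NOT true = false
[2.2] false AND false = false
[2] true → false = false
[root] true AND false = false
Overall: false → dropped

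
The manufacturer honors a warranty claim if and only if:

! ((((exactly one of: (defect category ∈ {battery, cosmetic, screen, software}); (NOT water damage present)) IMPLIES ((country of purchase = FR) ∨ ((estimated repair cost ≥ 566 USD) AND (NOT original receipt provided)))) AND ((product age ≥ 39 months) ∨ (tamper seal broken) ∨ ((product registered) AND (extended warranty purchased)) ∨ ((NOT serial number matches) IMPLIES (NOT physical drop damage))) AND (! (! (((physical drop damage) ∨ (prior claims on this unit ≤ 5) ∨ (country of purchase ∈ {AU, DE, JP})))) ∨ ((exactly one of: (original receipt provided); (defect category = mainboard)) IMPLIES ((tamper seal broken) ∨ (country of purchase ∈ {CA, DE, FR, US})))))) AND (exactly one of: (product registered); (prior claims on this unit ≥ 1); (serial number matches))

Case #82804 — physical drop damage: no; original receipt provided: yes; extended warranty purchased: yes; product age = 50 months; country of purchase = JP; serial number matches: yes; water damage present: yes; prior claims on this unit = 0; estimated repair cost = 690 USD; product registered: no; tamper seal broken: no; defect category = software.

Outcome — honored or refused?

Atomic conditions:
  defect category ∈ {battery, cosmetic, screen, software}: software is in the set → true
  NOT water damage present: yes → false
  country of purchase = FR: JP == FR is false
  estimated repair cost ≥ 566 USD: 690 ≥ 566 is true
  NOT original receipt provided: yes → false
  product age ≥ 39 months: 50 ≥ 39 is true
  tamper seal broken: no → false
  product registered: no → false
  extended warranty purchased: yes → true
  NOT serial number matches: yes → false
  NOT physical drop damage: no → true
  physical drop damage: no → false
  prior claims on this unit ≤ 5: 0 ≤ 5 is true
  country of purchase ∈ {AU, DE, JP}: JP is in the set → true
  original receipt provided: yes → true
  defect category = mainboard: software == mainboard is false
  country of purchase ∈ {CA, DE, FR, US}: JP is not in the set → false
  prior claims on this unit ≥ 1: 0 ≥ 1 is false
  serial number matches: yes → true
Combine:
[1.1.1.1] exactly-one(true, false) = true
[1.1.1.2.2] true AND false = false
[1.1.1.2] false OR false = false
[1.1.1] true → false = false
[1.1.2.3] false AND true = false
[1.1.2.4] false → true (antecedent false ⇒ implication holds) = true
[1.1.2] true OR false OR false OR true = true
[1.1.3.1.1.1] false OR true OR true = true
[1.1.3.1.1] NOT true = false
[1.1.3.1] NOT false = true
[1.1.3.2.1] exactly-one(true, false) = true
[1.1.3.2.2] false OR false = false
[1.1.3.2] true → false = false
[1.1.3] true OR false = true
[1.1] false AND true AND true = false
[1] NOT false = true
[2] exactly-one(false, false, true) = true
[root] true AND true = true
Overall: true → honored

Honored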